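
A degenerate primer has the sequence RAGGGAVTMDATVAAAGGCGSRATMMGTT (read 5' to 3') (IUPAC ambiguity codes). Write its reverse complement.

5'-AACKKATYSCGCCTTTBATHKABTCCCTY-3'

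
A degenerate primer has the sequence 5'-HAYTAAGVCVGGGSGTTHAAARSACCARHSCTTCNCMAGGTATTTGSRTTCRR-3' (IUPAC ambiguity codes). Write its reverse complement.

5'-YYGAAYSCAAATACCTKGNGAAGSDYTGGTSYTTTDAACSCCCBGBCTTARTD-3'

Standard pairs A↔T, G↔C; ambiguity codes pair R↔Y, M↔K, S↔S, H↔D, V↔B, N↔N. Complement (DTRATTCBGBCCCSCAADTTTYSTGGTYDSGAAGNGKTCCATAAACSYAAGYY), then reverse for 5'→3'.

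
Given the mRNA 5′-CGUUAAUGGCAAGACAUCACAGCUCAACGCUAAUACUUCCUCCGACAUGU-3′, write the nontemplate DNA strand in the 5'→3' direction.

The coding DNA strand has the same 5'→3' sequence as the mRNA with U replaced by T.

5'-CGTTAATGGCAAGACATCACAGCTCAACGCTAATACTTCCTCCGACATGT-3'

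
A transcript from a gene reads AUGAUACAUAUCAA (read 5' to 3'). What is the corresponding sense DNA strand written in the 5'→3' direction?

5'-ATGATACATATCAA-3'

The coding DNA strand has the same 5'→3' sequence as the mRNA with U replaced by T.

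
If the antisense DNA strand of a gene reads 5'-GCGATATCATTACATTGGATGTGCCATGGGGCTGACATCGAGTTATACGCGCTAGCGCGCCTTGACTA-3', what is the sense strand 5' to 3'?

The coding strand is complementary and antiparallel to the template: take the complement (A↔T, G↔C) and reverse.

5'-TAGTCAAGGCGCGCTAGCGCGTATAACTCGATGTCAGCCCCATGGCACATCCAATGTAATGATATCGC-3'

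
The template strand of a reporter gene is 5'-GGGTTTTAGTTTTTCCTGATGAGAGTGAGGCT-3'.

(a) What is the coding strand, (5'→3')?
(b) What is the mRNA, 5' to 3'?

(a) 5'-AGCCTCACTCTCATCAGGAAAAACTAAAACCC-3'
(b) 5'-AGCCUCACUCUCAUCAGGAAAAACUAAAACCC-3'

(a) The coding strand is the reverse complement of the template: complement CCCAAAATCAAAAAGGACTACTCTCACTCCGA, then reverse.
(b) mRNA has the coding-strand sequence with T→U.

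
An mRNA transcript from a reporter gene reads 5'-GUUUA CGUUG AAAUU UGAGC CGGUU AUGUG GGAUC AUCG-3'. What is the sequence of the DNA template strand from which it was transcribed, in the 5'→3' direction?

Replace U with T to get the coding DNA strand: GTTTACGTTGAAATTTGAGCCGGTTATGTGGGATCATCG. The template strand is its reverse complement (complement CAAATGCAACTTTAAACTCGGCCAATACACCCTAGTAGC, then reverse).

5'-CGATGATCCCACATAACCGGCTCAAATTTCAACGTAAAC-3'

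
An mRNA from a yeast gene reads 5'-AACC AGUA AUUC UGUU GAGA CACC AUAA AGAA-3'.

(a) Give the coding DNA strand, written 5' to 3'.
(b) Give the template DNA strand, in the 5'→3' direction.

(a) 5'-AACCAGTAATTCTGTTGAGACACCATAAAGAA-3'
(b) 5'-TTCTTTATGGTGTCTCAACAGAATTACTGGTT-3'

(a) The coding strand matches the mRNA with U→T.
(b) The template strand is the reverse complement of the coding strand.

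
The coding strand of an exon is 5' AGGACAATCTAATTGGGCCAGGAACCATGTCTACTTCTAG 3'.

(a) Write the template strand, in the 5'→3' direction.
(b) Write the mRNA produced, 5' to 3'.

(a) 5'-CTAGAAGTAGACATGGTTCCTGGCCCAATTAGATTGTCCT-3'
(b) 5'-AGGACAAUCUAAUUGGGCCAGGAACCAUGUCUACUUCUAG-3'

(a) The template strand is the reverse complement of the coding strand: complement TCCTGTTAGATTAACCCGGTCCTTGGTACAGATGAAGATC, then reverse.
(b) mRNA matches the coding strand with T→U.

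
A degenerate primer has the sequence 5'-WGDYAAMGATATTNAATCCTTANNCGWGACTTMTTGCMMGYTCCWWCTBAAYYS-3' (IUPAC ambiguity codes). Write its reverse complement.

5'-SRRTTVAGWWGGARCKKGCAAKAAGTCWCGNNTAAGGATTNAATATCKTTRHCW-3'

Standard pairs A↔T, G↔C; ambiguity codes pair Y↔R, M↔K, W↔W, S↔S, B↔V, D↔H, N↔N. Complement (WCHRTTKCTATAANTTAGGAATNNGCWCTGAAKAACGKKCRAGGWWGAVTTRRS), then reverse for 5'→3'.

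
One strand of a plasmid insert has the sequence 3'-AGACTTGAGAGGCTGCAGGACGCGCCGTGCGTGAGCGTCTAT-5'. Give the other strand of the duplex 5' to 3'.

5'-TCTGAACTCTCCGACGTCCTGCGCGGCACGCACTCGCAGATA-3'

The strand is given 3'→5', so its complement runs 5'→3' in the same left-to-right order: pair each base A↔T, G↔C.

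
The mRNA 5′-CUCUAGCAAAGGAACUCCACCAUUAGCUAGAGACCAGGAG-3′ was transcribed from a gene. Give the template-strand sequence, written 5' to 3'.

Replace U with T to get the coding DNA strand: CTCTAGCAAAGGAACTCCACCATTAGCTAGAGACCAGGAG. The template strand is its reverse complement (complement GAGATCGTTTCCTTGAGGTGGTAATCGATCTCTGGTCCTC, then reverse).

5'-CTCCTGGTCTCTAGCTAATGGTGGAGTTCCTTTGCTAGAG-3'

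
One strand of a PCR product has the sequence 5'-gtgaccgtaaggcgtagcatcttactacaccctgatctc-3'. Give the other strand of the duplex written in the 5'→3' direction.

5'-GAGATCAGGGTGTAGTAAGATGCTACGCCTTACGGTCAC-3'

Pairing A↔T and G↔C gives CACTGGCATTCCGCATCGTAGAATGATGTGGGACTAGAG, running 3'→5'. Reverse for the 5'→3' convention.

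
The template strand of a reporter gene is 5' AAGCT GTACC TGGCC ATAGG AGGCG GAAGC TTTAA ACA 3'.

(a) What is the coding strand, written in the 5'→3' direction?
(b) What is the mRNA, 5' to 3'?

(a) The coding strand is the reverse complement of the template: complement TTCGACATGGACCGGTATCCTCCGCCTTCGAAATTTGT, then reverse.
(b) mRNA has the coding-strand sequence with T→U.

(a) 5′-TGTTTAAAGCTTCCGCCTCCTATGGCCAGGTACAGCTT-3′
(b) 5'-UGUUUAAAGCUUCCGCCUCCUAUGGCCAGGUACAGCUU-3'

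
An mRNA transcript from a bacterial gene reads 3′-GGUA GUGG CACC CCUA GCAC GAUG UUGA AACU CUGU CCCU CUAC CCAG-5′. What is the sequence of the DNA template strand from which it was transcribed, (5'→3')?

5'-CCATCACCGTGGGGATCGTGCTACAACTTTGAGACAGGGAGATGGGTC-3'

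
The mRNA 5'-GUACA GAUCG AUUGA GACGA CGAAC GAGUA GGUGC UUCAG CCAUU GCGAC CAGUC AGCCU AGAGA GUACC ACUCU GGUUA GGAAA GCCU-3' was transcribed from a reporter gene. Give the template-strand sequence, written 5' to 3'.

Replace U with T to get the coding DNA strand: GTACAGATCGATTGAGACGACGAACGAGTAGGTGCTTCAGCCATTGCGACCAGTCAGCCTAGAGAGTACCACTCTGGTTAGGAAAGCCT. The template strand is its reverse complement (complement CATGTCTAGCTAACTCTGCTGCTTGCTCATCCACGAAGTCGGTAACGCTGGTCAGTCGGATCTCTCATGGTGAGACCAATCCTTTCGGA, then reverse).

5′-AGGCTTTCCTAACCAGAGTGGTACTCTCTAGGCTGACTGGTCGCAATGGCTGAAGCACCTACTCGTTCGTCGTCTCAATCGATCTGTAC-3′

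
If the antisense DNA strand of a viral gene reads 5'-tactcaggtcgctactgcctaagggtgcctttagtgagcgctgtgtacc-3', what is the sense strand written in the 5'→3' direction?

5'-GGTACACAGCGCTCACTAAAGGCACCCTTAGGCAGTAGCGACCTGAGTA-3'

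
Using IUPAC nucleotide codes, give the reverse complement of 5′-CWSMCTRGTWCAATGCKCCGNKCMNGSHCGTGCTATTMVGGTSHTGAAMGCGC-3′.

Standard pairs A↔T, G↔C; ambiguity codes pair R↔Y, M↔K, W↔W, S↔S, H↔D, V↔B, N↔N. Complement (GWSKGAYCAWGTTACGMGGCNMGKNCSDGCACGATAAKBCCASDACTTKCGCG), then reverse for 5'→3'.

5'-GCGCKTTCADSACCBKAATAGCACGDSCNKGMNCGGMGCATTGWACYAGKSWG-3'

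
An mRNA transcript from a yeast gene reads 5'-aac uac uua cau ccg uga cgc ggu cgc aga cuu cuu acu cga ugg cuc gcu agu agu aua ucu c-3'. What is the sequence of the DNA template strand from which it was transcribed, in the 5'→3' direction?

5'-GAGATATACTACTAGCGAGCCATCGAGTAAGAAGTCTGCGACCGCGTCACGGATGTAAGTAGTT-3'

Replace U with T to get the coding DNA strand: AACTACTTACATCCGTGACGCGGTCGCAGACTTCTTACTCGATGGCTCGCTAGTAGTATATCTC. The template strand is its reverse complement (complement TTGATGAATGTAGGCACTGCGCCAGCGTCTGAAGAATGAGCTACCGAGCGATCATCATATAGAG, then reverse).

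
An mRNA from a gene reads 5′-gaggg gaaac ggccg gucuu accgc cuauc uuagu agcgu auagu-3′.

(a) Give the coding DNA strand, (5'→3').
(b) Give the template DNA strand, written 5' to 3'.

(a) 5'-GAGGGGAAACGGCCGGTCTTACCGCCTATCTTAGTAGCGTATAGT-3'
(b) 5'-ACTATACGCTACTAAGATAGGCGGTAAGACCGGCCGTTTCCCCTC-3'

(a) The coding strand matches the mRNA with U→T.
(b) The template strand is the reverse complement of the coding strand.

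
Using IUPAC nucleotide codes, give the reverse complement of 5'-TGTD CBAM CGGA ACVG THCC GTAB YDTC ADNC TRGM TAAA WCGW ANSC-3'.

5'-GSNTWCGWTTTAKCYAGNHTGAHRVTACGGDACBGTTCCGKTVGHACA-3'

Standard pairs A↔T, G↔C; ambiguity codes pair R↔Y, M↔K, W↔W, S↔S, B↔V, D↔H, N↔N. Complement (ACAHGVTKGCCTTGBCADGGCATVRHAGTHNGAYCKATTTWGCWTNSG), then reverse for 5'→3'.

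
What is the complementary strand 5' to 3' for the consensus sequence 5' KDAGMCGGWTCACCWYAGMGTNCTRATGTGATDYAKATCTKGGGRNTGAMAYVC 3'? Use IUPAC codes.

5'-GBRTKTCANYCCCMAGATMTRHATCACATYAGNACKCTRWGGTGAWCCGKCTHM-3'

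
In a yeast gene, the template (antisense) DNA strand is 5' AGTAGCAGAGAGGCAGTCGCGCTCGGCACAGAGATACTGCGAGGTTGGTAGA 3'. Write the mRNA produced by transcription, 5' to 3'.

The mRNA has the sequence of the coding strand (reverse complement of the template) with T→U. Reverse complement of AGTAGCAGAGAGGCAGTCGCGCTCGGCACAGAGATACTGCGAGGTTGGTAGA is TCTACCAACCTCGCAGTATCTCTGTGCCGAGCGCGACTGCCTCTCTGCTACT; then T→U.

5'-UCUACCAACCUCGCAGUAUCUCUGUGCCGAGCGCGACUGCCUCUCUGCUACU-3'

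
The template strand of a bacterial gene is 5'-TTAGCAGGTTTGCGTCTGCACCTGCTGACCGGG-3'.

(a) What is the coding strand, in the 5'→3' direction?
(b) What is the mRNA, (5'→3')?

(a) The coding strand is the reverse complement of the template: complement AATCGTCCAAACGCAGACGTGGACGACTGGCCC, then reverse.
(b) mRNA has the coding-strand sequence with T→U.

(a) 5′-CCCGGTCAGCAGGTGCAGACGCAAACCTGCTAA-3′
(b) 5'-CCCGGUCAGCAGGUGCAGACGCAAACCUGCUAA-3'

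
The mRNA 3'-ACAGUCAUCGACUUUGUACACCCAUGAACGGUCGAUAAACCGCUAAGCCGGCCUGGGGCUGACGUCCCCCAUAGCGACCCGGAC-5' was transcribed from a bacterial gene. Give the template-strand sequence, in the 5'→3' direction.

5′-TGTCAGTAGCTGAAACATGTGGGTACTTGCCAGCTATTTGGCGATTCGGCCGGACCCCGACTGCAGGGGGTATCGCTGGGCCTG-3′

Written 5'→3' the mRNA is CAGGCCCAGCGAUACCCCCUGCAGUCGGGGUCCGGCCGAAUCGCCAAAUAGCUGGCAAGUACCCACAUGUUUCAGCUACUGACA, so the coding DNA strand is CAGGCCCAGCGATACCCCCTGCAGTCGGGGTCCGGCCGAATCGCCAAATAGCTGGCAAGTACCCACATGTTTCAGCTACTGACA. The template is its reverse complement.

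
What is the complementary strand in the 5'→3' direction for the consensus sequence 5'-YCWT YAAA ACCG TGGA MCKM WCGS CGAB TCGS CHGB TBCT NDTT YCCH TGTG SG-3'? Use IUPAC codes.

5'-CSCACADGGRAAHNAGVAVCDGSCGAVTCGSCGWKMGKTCCACGGTTTTRAWGR-3'

Standard pairs A↔T, G↔C; ambiguity codes pair Y↔R, M↔K, W↔W, S↔S, B↔V, D↔H, N↔N. Complement (RGWARTTTTGGCACCTKGMKWGCSGCTVAGCSGDCVAVGANHAARGGDACACSC), then reverse for 5'→3'.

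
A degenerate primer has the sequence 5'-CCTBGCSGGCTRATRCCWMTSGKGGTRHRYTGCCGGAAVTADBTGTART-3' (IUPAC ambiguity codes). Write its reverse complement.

Standard pairs A↔T, G↔C; ambiguity codes pair R↔Y, M↔K, W↔W, S↔S, B↔V, D↔H. Complement (GGAVCGSCCGAYTAYGGWKASCMCCAYDYRACGGCCTTBATHVACATYA), then reverse for 5'→3'.

5'-AYTACAVHTABTTCCGGCARYDYACCMCSAKWGGYATYAGCCSGCVAGG-3'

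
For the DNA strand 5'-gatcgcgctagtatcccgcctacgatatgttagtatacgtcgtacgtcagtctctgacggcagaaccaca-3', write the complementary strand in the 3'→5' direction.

Base-pairing A↔T, G↔C gives the complement. The complementary strand is antiparallel, so paired with a 5'→3' strand it runs 3'→5'.

3'-CTAGCGCGATCATAGGGCGGATGCTATACAATCATATGCAGCATGCAGTCAGAGACTGCCGTCTTGGTGT-5'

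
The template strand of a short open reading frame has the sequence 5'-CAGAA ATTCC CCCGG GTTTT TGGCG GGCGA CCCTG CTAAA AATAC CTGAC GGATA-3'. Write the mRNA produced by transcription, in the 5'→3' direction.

5′-UAUCCGUCAGGUAUUUUUAGCAGGGUCGCCCGCCAAAAACCCGGGGGAAUUUCUG-3′

RNA polymerase reads the template 3'→5' and synthesizes mRNA 5'→3' by base-pairing (A→U, T→A, G↔C). The complement of the template is GTCTTTAAGGGGGCCCAAAAACCGCCCGCTGGGACGATTTTTATGGACTGCCTAT; antiparallel, so 5'→3' the coding strand is TATCCGTCAGGTATTTTTAGCAGGGTCGCCCGCCAAAAACCCGGGGGAATTTCTG. Replace T with U for the mRNA.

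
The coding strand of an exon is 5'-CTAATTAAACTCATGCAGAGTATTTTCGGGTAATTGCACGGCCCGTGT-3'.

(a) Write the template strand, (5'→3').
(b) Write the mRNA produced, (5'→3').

(a) The template strand is the reverse complement of the coding strand: complement GATTAATTTGAGTACGTCTCATAAAAGCCCATTAACGTGCCGGGCACA, then reverse.
(b) mRNA matches the coding strand with T→U.

(a) 5'-ACACGGGCCGTGCAATTACCCGAAAATACTCTGCATGAGTTTAATTAG-3'
(b) 5′-CUAAUUAAACUCAUGCAGAGUAUUUUCGGGUAAUUGCACGGCCCGUGU-3′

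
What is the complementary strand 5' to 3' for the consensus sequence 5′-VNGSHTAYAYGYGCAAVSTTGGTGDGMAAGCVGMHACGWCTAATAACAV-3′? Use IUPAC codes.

5'-BTGTTATTAGWCGTDKCBGCTTKCHCACCAASBTTGCRCRTRTADSCNB-3'

Standard pairs A↔T, G↔C; ambiguity codes pair Y↔R, M↔K, W↔W, S↔S, D↔H, V↔B, N↔N. Complement (BNCSDATRTRCRCGTTBSAACCACHCKTTCGBCKDTGCWGATTATTGTB), then reverse for 5'→3'.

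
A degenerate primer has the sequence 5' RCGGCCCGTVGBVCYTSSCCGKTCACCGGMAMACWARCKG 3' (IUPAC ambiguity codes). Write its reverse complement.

Standard pairs A↔T, G↔C; ambiguity codes pair R↔Y, M↔K, W↔W, S↔S, B↔V. Complement (YGCCGGGCABCVBGRASSGGCMAGTGGCCKTKTGWTYGMC), then reverse for 5'→3'.

5'-CMGYTWGTKTKCCGGTGAMCGGSSARGBVCBACGGGCCGY-3'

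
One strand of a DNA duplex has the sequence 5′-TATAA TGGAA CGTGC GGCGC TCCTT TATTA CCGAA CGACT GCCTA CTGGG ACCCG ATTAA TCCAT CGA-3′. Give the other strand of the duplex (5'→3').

The complement of TATAATGGAACGTGCGGCGCTCCTTTATTACCGAACGACTGCCTACTGGGACCCGATTAATCCATCGA is ATATTACCTTGCACGCCGCGAGGAAATAATGGCTTGCTGACGGATGACCCTGGGCTAATTAGGTAGCT (A↔T, G↔C). DNA strands are antiparallel, so the complementary strand runs 3'→5'; reversing gives the 5'→3' form.

5'-TCGATGGATTAATCGGGTCCCAGTAGGCAGTCGTTCGGTAATAAAGGAGCGCCGCACGTTCCATTATA-3'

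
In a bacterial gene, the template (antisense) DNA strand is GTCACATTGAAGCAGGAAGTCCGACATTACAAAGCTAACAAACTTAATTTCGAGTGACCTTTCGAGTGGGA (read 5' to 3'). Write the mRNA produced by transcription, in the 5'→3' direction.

5'-UCCCACUCGAAAGGUCACUCGAAAUUAAGUUUGUUAGCUUUGUAAUGUCGGACUUCCUGCUUCAAUGUGAC-3'

The mRNA has the sequence of the coding strand (reverse complement of the template) with T→U. Reverse complement of GTCACATTGAAGCAGGAAGTCCGACATTACAAAGCTAACAAACTTAATTTCGAGTGACCTTTCGAGTGGGA is TCCCACTCGAAAGGTCACTCGAAATTAAGTTTGTTAGCTTTGTAATGTCGGACTTCCTGCTTCAATGTGAC; then T→U.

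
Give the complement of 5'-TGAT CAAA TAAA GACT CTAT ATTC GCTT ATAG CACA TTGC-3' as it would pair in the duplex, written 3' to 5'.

3'-ACTAGTTTATTTCTGAGATATAAGCGAATATCGTGTAACG-5'

Base-pairing A↔T, G↔C gives the complement. The complementary strand is antiparallel, so paired with a 5'→3' strand it runs 3'→5'.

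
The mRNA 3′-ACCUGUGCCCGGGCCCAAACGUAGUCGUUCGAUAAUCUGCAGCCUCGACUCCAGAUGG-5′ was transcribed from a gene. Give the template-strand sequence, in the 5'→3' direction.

5'-TGGACACGGGCCCGGGTTTGCATCAGCAAGCTATTAGACGTCGGAGCTGAGGTCTACC-3'

Written 5'→3' the mRNA is GGUAGACCUCAGCUCCGACGUCUAAUAGCUUGCUGAUGCAAACCCGGGCCCGUGUCCA, so the coding DNA strand is GGTAGACCTCAGCTCCGACGTCTAATAGCTTGCTGATGCAAACCCGGGCCCGTGTCCA. The template is its reverse complement.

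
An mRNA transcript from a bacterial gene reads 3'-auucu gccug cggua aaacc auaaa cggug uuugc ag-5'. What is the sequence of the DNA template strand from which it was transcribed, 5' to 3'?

Written 5'→3' the mRNA is GACGUUUGUGGCAAAUACCAAAAUGGCGUCCGUCUUA, so the coding DNA strand is GACGTTTGTGGCAAATACCAAAATGGCGTCCGTCTTA. The template is its reverse complement.

5'-TAAGACGGACGCCATTTTGGTATTTGCCACAAACGTC-3'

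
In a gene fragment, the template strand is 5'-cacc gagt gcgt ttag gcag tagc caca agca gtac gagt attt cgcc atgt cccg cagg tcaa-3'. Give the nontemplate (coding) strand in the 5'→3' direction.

5'-TTGACCTGCGGGACATGGCGAAATACTCGTACTGCTTGTGGCTACTGCCTAAACGCACTCGGTG-3'

The coding strand is complementary and antiparallel to the template: take the complement (A↔T, G↔C) and reverse.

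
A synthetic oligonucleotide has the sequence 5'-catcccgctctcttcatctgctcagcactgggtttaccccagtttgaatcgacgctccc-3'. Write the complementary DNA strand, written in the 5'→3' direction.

Pairing A↔T and G↔C gives GTAGGGCGAGAGAAGTAGACGAGTCGTGACCCAAATGGGGTCAAACTTAGCTGCGAGGG, running 3'→5'. Reverse for the 5'→3' convention.

5'-GGGAGCGTCGATTCAAACTGGGGTAAACCCAGTGCTGAGCAGATGAAGAGAGCGGGATG-3'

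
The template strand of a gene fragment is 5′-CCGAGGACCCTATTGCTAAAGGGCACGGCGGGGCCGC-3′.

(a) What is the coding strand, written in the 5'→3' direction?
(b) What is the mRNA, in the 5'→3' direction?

(a) 5'-GCGGCCCCGCCGTGCCCTTTAGCAATAGGGTCCTCGG-3'
(b) 5'-GCGGCCCCGCCGUGCCCUUUAGCAAUAGGGUCCUCGG-3'

(a) The coding strand is the reverse complement of the template: complement GGCTCCTGGGATAACGATTTCCCGTGCCGCCCCGGCG, then reverse.
(b) mRNA has the coding-strand sequence with T→U.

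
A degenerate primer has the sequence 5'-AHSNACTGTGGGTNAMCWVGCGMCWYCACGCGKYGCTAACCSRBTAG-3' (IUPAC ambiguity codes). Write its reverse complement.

Standard pairs A↔T, G↔C; ambiguity codes pair R↔Y, M↔K, W↔W, S↔S, B↔V, H↔D, N↔N. Complement (TDSNTGACACCCANTKGWBCGCKGWRGTGCGCMRCGATTGGSYVATC), then reverse for 5'→3'.

5'-CTAVYSGGTTAGCRMCGCGTGRWGKCGCBWGKTNACCCACAGTNSDT-3'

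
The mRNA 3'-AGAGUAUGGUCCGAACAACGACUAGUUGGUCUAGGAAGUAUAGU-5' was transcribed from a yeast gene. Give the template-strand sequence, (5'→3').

Written 5'→3' the mRNA is UGAUAUGAAGGAUCUGGUUGAUCAGCAACAAGCCUGGUAUGAGA, so the coding DNA strand is TGATATGAAGGATCTGGTTGATCAGCAACAAGCCTGGTATGAGA. The template is its reverse complement.

5′-TCTCATACCAGGCTTGTTGCTGATCAACCAGATCCTTCATATCA-3′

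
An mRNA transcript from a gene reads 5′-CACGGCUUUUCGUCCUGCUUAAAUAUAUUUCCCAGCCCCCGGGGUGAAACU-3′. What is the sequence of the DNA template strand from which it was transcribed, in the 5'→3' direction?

Replace U with T to get the coding DNA strand: CACGGCTTTTCGTCCTGCTTAAATATATTTCCCAGCCCCCGGGGTGAAACT. The template strand is its reverse complement (complement GTGCCGAAAAGCAGGACGAATTTATATAAAGGGTCGGGGGCCCCACTTTGA, then reverse).

5'-AGTTTCACCCCGGGGGCTGGGAAATATATTTAAGCAGGACGAAAAGCCGTG-3'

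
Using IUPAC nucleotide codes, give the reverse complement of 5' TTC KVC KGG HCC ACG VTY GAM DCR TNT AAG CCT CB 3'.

5'-VGAGGCTTANAYGHKTCRABCGTGGDCCMGBMGAA-3'

Standard pairs A↔T, G↔C; ambiguity codes pair R↔Y, M↔K, B↔V, D↔H, N↔N. Complement (AAGMBGMCCDGGTGCBARCTKHGYANATTCGGAGV), then reverse for 5'→3'.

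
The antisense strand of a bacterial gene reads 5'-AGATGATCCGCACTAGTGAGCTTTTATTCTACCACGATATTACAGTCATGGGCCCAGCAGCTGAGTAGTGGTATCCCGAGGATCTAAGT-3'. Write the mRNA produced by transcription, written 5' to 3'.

RNA polymerase reads the template 3'→5' and synthesizes mRNA 5'→3' by base-pairing (A→U, T→A, G↔C). The complement of the template is TCTACTAGGCGTGATCACTCGAAAATAAGATGGTGCTATAATGTCAGTACCCGGGTCGTCGACTCATCACCATAGGGCTCCTAGATTCA; antiparallel, so 5'→3' the coding strand is ACTTAGATCCTCGGGATACCACTACTCAGCTGCTGGGCCCATGACTGTAATATCGTGGTAGAATAAAAGCTCACTAGTGCGGATCATCT. Replace T with U for the mRNA.

5'-ACUUAGAUCCUCGGGAUACCACUACUCAGCUGCUGGGCCCAUGACUGUAAUAUCGUGGUAGAAUAAAAGCUCACUAGUGCGGAUCAUCU-3'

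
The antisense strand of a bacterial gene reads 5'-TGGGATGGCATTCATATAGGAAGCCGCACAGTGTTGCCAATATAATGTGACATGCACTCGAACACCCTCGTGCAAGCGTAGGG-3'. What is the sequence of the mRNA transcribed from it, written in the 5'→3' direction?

RNA polymerase reads the template 3'→5' and synthesizes mRNA 5'→3' by base-pairing (A→U, T→A, G↔C). The complement of the template is ACCCTACCGTAAGTATATCCTTCGGCGTGTCACAACGGTTATATTACACTGTACGTGAGCTTGTGGGAGCACGTTCGCATCCC; antiparallel, so 5'→3' the coding strand is CCCTACGCTTGCACGAGGGTGTTCGAGTGCATGTCACATTATATTGGCAACACTGTGCGGCTTCCTATATGAATGCCATCCCA. Replace T with U for the mRNA.

5'-CCCUACGCUUGCACGAGGGUGUUCGAGUGCAUGUCACAUUAUAUUGGCAACACUGUGCGGCUUCCUAUAUGAAUGCCAUCCCA-3'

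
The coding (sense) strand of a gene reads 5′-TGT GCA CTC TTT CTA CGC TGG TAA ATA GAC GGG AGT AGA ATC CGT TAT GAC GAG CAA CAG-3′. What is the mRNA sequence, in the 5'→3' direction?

The mRNA is synthesized from the template strand, so it matches the coding strand with T replaced by U.

5'-UGUGCACUCUUUCUACGCUGGUAAAUAGACGGGAGUAGAAUCCGUUAUGACGAGCAACAG-3'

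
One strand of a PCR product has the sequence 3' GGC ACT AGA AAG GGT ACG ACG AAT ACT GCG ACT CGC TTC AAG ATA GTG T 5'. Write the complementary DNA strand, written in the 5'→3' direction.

5'-CCGTGATCTTTCCCATGCTGCTTATGACGCTGAGCGAAGTTCTATCACA-3'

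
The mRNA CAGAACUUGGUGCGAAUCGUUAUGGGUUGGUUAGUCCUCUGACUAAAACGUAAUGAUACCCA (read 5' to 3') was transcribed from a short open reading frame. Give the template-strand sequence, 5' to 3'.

5′-TGGGTATCATTACGTTTTAGTCAGAGGACTAACCAACCCATAACGATTCGCACCAAGTTCTG-3′

Replace U with T to get the coding DNA strand: CAGAACTTGGTGCGAATCGTTATGGGTTGGTTAGTCCTCTGACTAAAACGTAATGATACCCA. The template strand is its reverse complement (complement GTCTTGAACCACGCTTAGCAATACCCAACCAATCAGGAGACTGATTTTGCATTACTATGGGT, then reverse).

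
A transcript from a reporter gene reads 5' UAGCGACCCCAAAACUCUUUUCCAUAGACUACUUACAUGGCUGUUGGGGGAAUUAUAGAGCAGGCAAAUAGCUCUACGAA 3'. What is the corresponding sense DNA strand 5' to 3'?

5'-TAGCGACCCCAAAACTCTTTTCCATAGACTACTTACATGGCTGTTGGGGGAATTATAGAGCAGGCAAATAGCTCTACGAA-3'

The coding DNA strand has the same 5'→3' sequence as the mRNA with U replaced by T.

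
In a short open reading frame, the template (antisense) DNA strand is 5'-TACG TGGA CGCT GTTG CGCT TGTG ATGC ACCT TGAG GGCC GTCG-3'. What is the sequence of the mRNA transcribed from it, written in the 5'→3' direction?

The mRNA has the sequence of the coding strand (reverse complement of the template) with T→U. Reverse complement of TACGTGGACGCTGTTGCGCTTGTGATGCACCTTGAGGGCCGTCG is CGACGGCCCTCAAGGTGCATCACAAGCGCAACAGCGTCCACGTA; then T→U.

5'-CGACGGCCCUCAAGGUGCAUCACAAGCGCAACAGCGUCCACGUA-3'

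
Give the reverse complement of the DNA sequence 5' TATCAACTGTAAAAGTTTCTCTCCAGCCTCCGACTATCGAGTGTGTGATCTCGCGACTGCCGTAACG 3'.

Complement each base (A↔T, G↔C): ATAGTTGACATTTTCAAAGAGAGGTCGGAGGCTGATAGCTCACACACTAGAGCGCTGACGGCATTGC. Then reverse.

5'-CGTTACGGCAGTCGCGAGATCACACACTCGATAGTCGGAGGCTGGAGAGAAACTTTTACAGTTGATA-3'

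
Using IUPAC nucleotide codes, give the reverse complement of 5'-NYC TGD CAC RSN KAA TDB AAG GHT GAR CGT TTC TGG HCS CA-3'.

Standard pairs A↔T, G↔C; ambiguity codes pair R↔Y, K↔M, S↔S, B↔V, D↔H, N↔N. Complement (NRGACHGTGYSNMTTAHVTTCCDACTYGCAAAGACCDGSGT), then reverse for 5'→3'.

5'-TGSGDCCAGAAACGYTCADCCTTVHATTMNSYGTGHCAGRN-3'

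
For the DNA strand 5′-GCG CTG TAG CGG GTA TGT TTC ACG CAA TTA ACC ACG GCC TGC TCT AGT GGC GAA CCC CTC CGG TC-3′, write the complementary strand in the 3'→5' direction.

3′-CGCGACATCGCCCATACAAAGTGCGTTAATTGGTGCCGGACGAGATCACCGCTTGGGGAGGCCAG-5′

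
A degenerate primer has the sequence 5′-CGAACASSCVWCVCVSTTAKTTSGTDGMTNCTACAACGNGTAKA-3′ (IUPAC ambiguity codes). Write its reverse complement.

5'-TMTACNCGTTGTAGNAKCHACSAAMTAASBGBGWBGSSTGTTCG-3'

Standard pairs A↔T, G↔C; ambiguity codes pair M↔K, W↔W, S↔S, D↔H, V↔B, N↔N. Complement (GCTTGTSSGBWGBGBSAATMAASCAHCKANGATGTTGCNCATMT), then reverse for 5'→3'.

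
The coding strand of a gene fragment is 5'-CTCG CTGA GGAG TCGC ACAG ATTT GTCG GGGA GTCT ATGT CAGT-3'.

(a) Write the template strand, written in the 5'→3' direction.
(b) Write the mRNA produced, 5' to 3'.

(a) 5'-ACTGACATAGACTCCCCGACAAATCTGTGCGACTCCTCAGCGAG-3'
(b) 5'-CUCGCUGAGGAGUCGCACAGAUUUGUCGGGGAGUCUAUGUCAGU-3'

(a) The template strand is the reverse complement of the coding strand: complement GAGCGACTCCTCAGCGTGTCTAAACAGCCCCTCAGATACAGTCA, then reverse.
(b) mRNA matches the coding strand with T→U.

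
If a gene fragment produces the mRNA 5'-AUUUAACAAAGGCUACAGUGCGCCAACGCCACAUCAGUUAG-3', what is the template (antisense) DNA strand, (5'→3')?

5'-CTAACTGATGTGGCGTTGGCGCACTGTAGCCTTTGTTAAAT-3'

Replace U with T to get the coding DNA strand: ATTTAACAAAGGCTACAGTGCGCCAACGCCACATCAGTTAG. The template strand is its reverse complement (complement TAAATTGTTTCCGATGTCACGCGGTTGCGGTGTAGTCAATC, then reverse).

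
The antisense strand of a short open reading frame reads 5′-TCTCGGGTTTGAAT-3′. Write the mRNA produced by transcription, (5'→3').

5′-AUUCAAACCCGAGA-3′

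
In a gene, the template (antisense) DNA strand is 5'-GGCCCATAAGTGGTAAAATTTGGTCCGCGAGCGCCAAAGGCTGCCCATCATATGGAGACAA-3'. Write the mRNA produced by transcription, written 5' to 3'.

5′-UUGUCUCCAUAUGAUGGGCAGCCUUUGGCGCUCGCGGACCAAAUUUUACCACUUAUGGGCC-3′

The mRNA has the sequence of the coding strand (reverse complement of the template) with T→U. Reverse complement of GGCCCATAAGTGGTAAAATTTGGTCCGCGAGCGCCAAAGGCTGCCCATCATATGGAGACAA is TTGTCTCCATATGATGGGCAGCCTTTGGCGCTCGCGGACCAAATTTTACCACTTATGGGCC; then T→U.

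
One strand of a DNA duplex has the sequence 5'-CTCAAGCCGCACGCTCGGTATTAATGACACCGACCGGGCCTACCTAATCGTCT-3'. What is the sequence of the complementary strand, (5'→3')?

5'-AGACGATTAGGTAGGCCCGGTCGGTGTCATTAATACCGAGCGTGCGGCTTGAG-3'

The complement of CTCAAGCCGCACGCTCGGTATTAATGACACCGACCGGGCCTACCTAATCGTCT is GAGTTCGGCGTGCGAGCCATAATTACTGTGGCTGGCCCGGATGGATTAGCAGA (A↔T, G↔C). DNA strands are antiparallel, so the complementary strand runs 3'→5'; reversing gives the 5'→3' form.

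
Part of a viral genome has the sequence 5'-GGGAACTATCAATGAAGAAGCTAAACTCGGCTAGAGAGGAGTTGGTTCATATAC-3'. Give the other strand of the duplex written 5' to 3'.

Pairing A↔T and G↔C gives CCCTTGATAGTTACTTCTTCGATTTGAGCCGATCTCTCCTCAACCAAGTATATG, running 3'→5'. Reverse for the 5'→3' convention.

5'-GTATATGAACCAACTCCTCTCTAGCCGAGTTTAGCTTCTTCATTGATAGTTCCC-3'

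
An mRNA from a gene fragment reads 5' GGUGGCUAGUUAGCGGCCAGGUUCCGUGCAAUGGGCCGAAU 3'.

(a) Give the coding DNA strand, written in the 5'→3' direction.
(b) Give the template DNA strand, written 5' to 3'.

(a) 5'-GGTGGCTAGTTAGCGGCCAGGTTCCGTGCAATGGGCCGAAT-3'
(b) 5'-ATTCGGCCCATTGCACGGAACCTGGCCGCTAACTAGCCACC-3'

(a) The coding strand matches the mRNA with U→T.
(b) The template strand is the reverse complement of the coding strand.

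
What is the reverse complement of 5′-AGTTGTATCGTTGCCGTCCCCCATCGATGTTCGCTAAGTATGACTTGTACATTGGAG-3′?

5'-CTCCAATGTACAAGTCATACTTAGCGAACATCGATGGGGGACGGCAACGATACAACT-3'

Complement each base (A↔T, G↔C): TCAACATAGCAACGGCAGGGGGTAGCTACAAGCGATTCATACTGAACATGTAACCTC. Then reverse.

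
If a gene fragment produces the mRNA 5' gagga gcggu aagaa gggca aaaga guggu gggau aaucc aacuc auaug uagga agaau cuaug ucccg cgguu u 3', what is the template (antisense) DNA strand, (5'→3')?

Replace U with T to get the coding DNA strand: GAGGAGCGGTAAGAAGGGCAAAAGAGTGGTGGGATAATCCAACTCATATGTAGGAAGAATCTATGTCCCGCGGTTT. The template strand is its reverse complement (complement CTCCTCGCCATTCTTCCCGTTTTCTCACCACCCTATTAGGTTGAGTATACATCCTTCTTAGATACAGGGCGCCAAA, then reverse).

5′-AAACCGCGGGACATAGATTCTTCCTACATATGAGTTGGATTATCCCACCACTCTTTTGCCCTTCTTACCGCTCCTC-3′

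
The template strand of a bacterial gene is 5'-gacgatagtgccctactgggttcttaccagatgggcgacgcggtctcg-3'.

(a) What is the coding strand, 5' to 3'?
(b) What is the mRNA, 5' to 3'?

(a) 5'-CGAGACCGCGTCGCCCATCTGGTAAGAACCCAGTAGGGCACTATCGTC-3'
(b) 5'-CGAGACCGCGUCGCCCAUCUGGUAAGAACCCAGUAGGGCACUAUCGUC-3'

(a) The coding strand is the reverse complement of the template: complement CTGCTATCACGGGATGACCCAAGAATGGTCTACCCGCTGCGCCAGAGC, then reverse.
(b) mRNA has the coding-strand sequence with T→U.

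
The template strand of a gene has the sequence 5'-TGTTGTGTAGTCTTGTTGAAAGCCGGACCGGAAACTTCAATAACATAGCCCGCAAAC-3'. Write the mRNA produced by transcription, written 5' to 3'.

The mRNA has the sequence of the coding strand (reverse complement of the template) with T→U. Reverse complement of TGTTGTGTAGTCTTGTTGAAAGCCGGACCGGAAACTTCAATAACATAGCCCGCAAAC is GTTTGCGGGCTATGTTATTGAAGTTTCCGGTCCGGCTTTCAACAAGACTACACAACA; then T→U.

5'-GUUUGCGGGCUAUGUUAUUGAAGUUUCCGGUCCGGCUUUCAACAAGACUACACAACA-3'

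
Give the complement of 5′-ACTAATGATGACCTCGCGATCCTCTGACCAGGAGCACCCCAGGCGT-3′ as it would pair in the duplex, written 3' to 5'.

Base-pairing A↔T, G↔C gives the complement. The complementary strand is antiparallel, so paired with a 5'→3' strand it runs 3'→5'.

3'-TGATTACTACTGGAGCGCTAGGAGACTGGTCCTCGTGGGGTCCGCA-5'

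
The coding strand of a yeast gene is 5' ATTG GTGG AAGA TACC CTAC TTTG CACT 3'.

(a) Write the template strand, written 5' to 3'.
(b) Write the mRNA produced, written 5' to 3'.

(a) The template strand is the reverse complement of the coding strand: complement TAACCACCTTCTATGGGATGAAACGTGA, then reverse.
(b) mRNA matches the coding strand with T→U.

(a) 5′-AGTGCAAAGTAGGGTATCTTCCACCAAT-3′
(b) 5'-AUUGGUGGAAGAUACCCUACUUUGCACU-3'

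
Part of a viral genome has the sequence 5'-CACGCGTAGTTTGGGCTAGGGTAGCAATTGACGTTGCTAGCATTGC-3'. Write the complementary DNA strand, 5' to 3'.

Pairing A↔T and G↔C gives GTGCGCATCAAACCCGATCCCATCGTTAACTGCAACGATCGTAACG, running 3'→5'. Reverse for the 5'→3' convention.

5'-GCAATGCTAGCAACGTCAATTGCTACCCTAGCCCAAACTACGCGTG-3'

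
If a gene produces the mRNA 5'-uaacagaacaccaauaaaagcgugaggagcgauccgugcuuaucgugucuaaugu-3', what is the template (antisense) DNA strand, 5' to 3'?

5'-ACATTAGACACGATAAGCACGGATCGCTCCTCACGCTTTTATTGGTGTTCTGTTA-3'

Replace U with T to get the coding DNA strand: TAACAGAACACCAATAAAAGCGTGAGGAGCGATCCGTGCTTATCGTGTCTAATGT. The template strand is its reverse complement (complement ATTGTCTTGTGGTTATTTTCGCACTCCTCGCTAGGCACGAATAGCACAGATTACA, then reverse).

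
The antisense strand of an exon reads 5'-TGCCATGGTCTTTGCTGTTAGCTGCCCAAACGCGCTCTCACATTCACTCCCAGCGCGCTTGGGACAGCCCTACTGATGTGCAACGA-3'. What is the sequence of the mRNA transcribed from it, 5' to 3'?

5'-UCGUUGCACAUCAGUAGGGCUGUCCCAAGCGCGCUGGGAGUGAAUGUGAGAGCGCGUUUGGGCAGCUAACAGCAAAGACCAUGGCA-3'

The mRNA has the sequence of the coding strand (reverse complement of the template) with T→U. Reverse complement of TGCCATGGTCTTTGCTGTTAGCTGCCCAAACGCGCTCTCACATTCACTCCCAGCGCGCTTGGGACAGCCCTACTGATGTGCAACGA is TCGTTGCACATCAGTAGGGCTGTCCCAAGCGCGCTGGGAGTGAATGTGAGAGCGCGTTTGGGCAGCTAACAGCAAAGACCATGGCA; then T→U.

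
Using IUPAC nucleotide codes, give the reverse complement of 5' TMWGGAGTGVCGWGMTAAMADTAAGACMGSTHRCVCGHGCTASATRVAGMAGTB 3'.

5'-VACTKCTBYATSTAGCDCGBGYDASCKGTCTTAHTKTTAKCWCGBCACTCCWKA-3'

Standard pairs A↔T, G↔C; ambiguity codes pair R↔Y, M↔K, W↔W, S↔S, B↔V, D↔H. Complement (AKWCCTCACBGCWCKATTKTHATTCTGKCSADYGBGCDCGATSTAYBTCKTCAV), then reverse for 5'→3'.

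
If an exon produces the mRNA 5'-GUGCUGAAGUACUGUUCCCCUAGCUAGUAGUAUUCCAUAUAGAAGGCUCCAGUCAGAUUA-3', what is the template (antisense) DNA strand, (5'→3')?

Replace U with T to get the coding DNA strand: GTGCTGAAGTACTGTTCCCCTAGCTAGTAGTATTCCATATAGAAGGCTCCAGTCAGATTA. The template strand is its reverse complement (complement CACGACTTCATGACAAGGGGATCGATCATCATAAGGTATATCTTCCGAGGTCAGTCTAAT, then reverse).

5'-TAATCTGACTGGAGCCTTCTATATGGAATACTACTAGCTAGGGGAACAGTACTTCAGCAC-3'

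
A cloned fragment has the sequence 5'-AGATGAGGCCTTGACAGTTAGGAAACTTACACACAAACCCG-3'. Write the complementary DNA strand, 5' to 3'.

5'-CGGGTTTGTGTGTAAGTTTCCTAACTGTCAAGGCCTCATCT-3'

The complement of AGATGAGGCCTTGACAGTTAGGAAACTTACACACAAACCCG is TCTACTCCGGAACTGTCAATCCTTTGAATGTGTGTTTGGGC (A↔T, G↔C). DNA strands are antiparallel, so the complementary strand runs 3'→5'; reversing gives the 5'→3' form.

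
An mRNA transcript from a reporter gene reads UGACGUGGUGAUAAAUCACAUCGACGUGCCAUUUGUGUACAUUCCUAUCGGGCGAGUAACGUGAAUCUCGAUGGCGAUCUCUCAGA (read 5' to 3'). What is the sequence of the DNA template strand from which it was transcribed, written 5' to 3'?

5'-TCTGAGAGATCGCCATCGAGATTCACGTTACTCGCCCGATAGGAATGTACACAAATGGCACGTCGATGTGATTTATCACCACGTCA-3'

Replace U with T to get the coding DNA strand: TGACGTGGTGATAAATCACATCGACGTGCCATTTGTGTACATTCCTATCGGGCGAGTAACGTGAATCTCGATGGCGATCTCTCAGA. The template strand is its reverse complement (complement ACTGCACCACTATTTAGTGTAGCTGCACGGTAAACACATGTAAGGATAGCCCGCTCATTGCACTTAGAGCTACCGCTAGAGAGTCT, then reverse).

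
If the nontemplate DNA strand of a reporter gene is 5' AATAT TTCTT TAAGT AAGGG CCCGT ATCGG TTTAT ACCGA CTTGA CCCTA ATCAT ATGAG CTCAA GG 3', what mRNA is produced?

mRNA has the coding-strand sequence with U in place of T.

5'-AAUAUUUCUUUAAGUAAGGGCCCGUAUCGGUUUAUACCGACUUGACCCUAAUCAUAUGAGCUCAAGG-3'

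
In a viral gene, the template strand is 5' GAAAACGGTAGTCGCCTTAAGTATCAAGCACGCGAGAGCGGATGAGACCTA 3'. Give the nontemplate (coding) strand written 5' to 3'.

5'-TAGGTCTCATCCGCTCTCGCGTGCTTGATACTTAAGGCGACTACCGTTTTC-3'

The coding strand is complementary and antiparallel to the template: take the complement (A↔T, G↔C) and reverse.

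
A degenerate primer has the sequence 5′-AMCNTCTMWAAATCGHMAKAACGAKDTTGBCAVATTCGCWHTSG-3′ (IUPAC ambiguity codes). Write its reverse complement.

5'-CSADWGCGAATBTGVCAAHMTCGTTMTKDCGATTTWKAGANGKT-3'

Standard pairs A↔T, G↔C; ambiguity codes pair M↔K, W↔W, S↔S, B↔V, D↔H, N↔N. Complement (TKGNAGAKWTTTAGCDKTMTTGCTMHAACVGTBTAAGCGWDASC), then reverse for 5'→3'.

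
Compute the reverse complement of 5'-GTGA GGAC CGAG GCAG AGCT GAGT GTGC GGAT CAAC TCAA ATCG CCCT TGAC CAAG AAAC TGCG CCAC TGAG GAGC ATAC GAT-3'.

Reading the sequence 3'→5' and pairing each base (A↔T, G↔C) gives the reverse complement directly.

5'-ATCGTATGCTCCTCAGTGGCGCAGTTTCTTGGTCAAGGGCGATTTGAGTTGATCCGCACACTCAGCTCTGCCTCGGTCCTCAC-3'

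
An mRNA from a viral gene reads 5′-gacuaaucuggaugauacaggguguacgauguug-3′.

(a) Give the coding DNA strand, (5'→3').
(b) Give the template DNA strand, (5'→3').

(a) 5'-GACTAATCTGGATGATACAGGGTGTACGATGTTG-3'
(b) 5'-CAACATCGTACACCCTGTATCATCCAGATTAGTC-3'

(a) The coding strand matches the mRNA with U→T.
(b) The template strand is the reverse complement of the coding strand.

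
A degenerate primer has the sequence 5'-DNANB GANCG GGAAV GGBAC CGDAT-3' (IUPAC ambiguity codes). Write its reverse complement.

Standard pairs A↔T, G↔C; ambiguity codes pair B↔V, D↔H, N↔N. Complement (HNTNVCTNGCCCTTBCCVTGGCHTA), then reverse for 5'→3'.

5'-ATHCGGTVCCBTTCCCGNTCVNTNH-3'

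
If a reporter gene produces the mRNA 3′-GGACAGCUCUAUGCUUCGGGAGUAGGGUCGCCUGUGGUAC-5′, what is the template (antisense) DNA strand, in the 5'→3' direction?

5'-CCTGTCGAGATACGAAGCCCTCATCCCAGCGGACACCATG-3'

Written 5'→3' the mRNA is CAUGGUGUCCGCUGGGAUGAGGGCUUCGUAUCUCGACAGG, so the coding DNA strand is CATGGTGTCCGCTGGGATGAGGGCTTCGTATCTCGACAGG. The template is its reverse complement.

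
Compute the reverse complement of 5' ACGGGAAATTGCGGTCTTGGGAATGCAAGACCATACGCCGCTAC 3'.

Reading the sequence 3'→5' and pairing each base (A↔T, G↔C) gives the reverse complement directly.

5'-GTAGCGGCGTATGGTCTTGCATTCCCAAGACCGCAATTTCCCGT-3'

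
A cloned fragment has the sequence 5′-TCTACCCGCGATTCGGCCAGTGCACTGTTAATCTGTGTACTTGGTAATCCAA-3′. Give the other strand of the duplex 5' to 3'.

5′-TTGGATTACCAAGTACACAGATTAACAGTGCACTGGCCGAATCGCGGGTAGA-3′

The complement of TCTACCCGCGATTCGGCCAGTGCACTGTTAATCTGTGTACTTGGTAATCCAA is AGATGGGCGCTAAGCCGGTCACGTGACAATTAGACACATGAACCATTAGGTT (A↔T, G↔C). DNA strands are antiparallel, so the complementary strand runs 3'→5'; reversing gives the 5'→3' form.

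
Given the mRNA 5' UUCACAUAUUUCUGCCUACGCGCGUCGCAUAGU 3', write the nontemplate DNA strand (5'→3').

5'-TTCACATATTTCTGCCTACGCGCGTCGCATAGT-3'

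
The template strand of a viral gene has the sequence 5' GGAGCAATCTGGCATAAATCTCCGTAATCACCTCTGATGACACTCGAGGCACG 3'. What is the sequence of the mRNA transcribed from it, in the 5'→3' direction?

5′-CGUGCCUCGAGUGUCAUCAGAGGUGAUUACGGAGAUUUAUGCCAGAUUGCUCC-3′

The mRNA has the sequence of the coding strand (reverse complement of the template) with T→U. Reverse complement of GGAGCAATCTGGCATAAATCTCCGTAATCACCTCTGATGACACTCGAGGCACG is CGTGCCTCGAGTGTCATCAGAGGTGATTACGGAGATTTATGCCAGATTGCTCC; then T→U.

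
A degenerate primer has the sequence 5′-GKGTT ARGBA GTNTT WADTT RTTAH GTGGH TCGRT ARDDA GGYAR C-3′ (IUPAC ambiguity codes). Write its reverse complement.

5'-GYTRCCTHHYTAYCGADCCACDTAAYAAHTWAANACTVCYTAACMC-3'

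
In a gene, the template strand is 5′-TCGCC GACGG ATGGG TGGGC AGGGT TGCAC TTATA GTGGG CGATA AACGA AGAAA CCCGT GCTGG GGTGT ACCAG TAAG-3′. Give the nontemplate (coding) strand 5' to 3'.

5'-CTTACTGGTACACCCCAGCACGGGTTTCTTCGTTTATCGCCCACTATAAGTGCAACCCTGCCCACCCATCCGTCGGCGA-3'

The coding strand is complementary and antiparallel to the template: take the complement (A↔T, G↔C) and reverse.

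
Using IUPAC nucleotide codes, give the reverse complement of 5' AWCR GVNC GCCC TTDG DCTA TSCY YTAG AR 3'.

Standard pairs A↔T, G↔C; ambiguity codes pair R↔Y, W↔W, S↔S, D↔H, V↔B, N↔N. Complement (TWGYCBNGCGGGAAHCHGATASGRRATCTY), then reverse for 5'→3'.

5'-YTCTARRGSATAGHCHAAGGGCGNBCYGWT-3'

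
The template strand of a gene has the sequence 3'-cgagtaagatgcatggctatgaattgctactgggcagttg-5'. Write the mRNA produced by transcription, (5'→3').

Reading the template 3'→5' as shown, RNA polymerase pairs each base (A→U, T→A, G↔C) to build mRNA 5'→3' directly.

5'-GCUCAUUCUACGUACCGAUACUUAACGAUGACCCGUCAAC-3'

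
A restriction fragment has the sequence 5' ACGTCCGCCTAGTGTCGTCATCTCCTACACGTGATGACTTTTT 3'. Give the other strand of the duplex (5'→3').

Pairing A↔T and G↔C gives TGCAGGCGGATCACAGCAGTAGAGGATGTGCACTACTGAAAAA, running 3'→5'. Reverse for the 5'→3' convention.

5'-AAAAAGTCATCACGTGTAGGAGATGACGACACTAGGCGGACGT-3'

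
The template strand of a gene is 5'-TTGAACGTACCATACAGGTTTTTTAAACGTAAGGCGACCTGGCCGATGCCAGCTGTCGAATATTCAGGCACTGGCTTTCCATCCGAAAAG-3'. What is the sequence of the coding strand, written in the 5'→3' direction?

5'-CTTTTCGGATGGAAAGCCAGTGCCTGAATATTCGACAGCTGGCATCGGCCAGGTCGCCTTACGTTTAAAAAACCTGTATGGTACGTTCAA-3'

The coding strand is complementary and antiparallel to the template: take the complement (A↔T, G↔C) and reverse.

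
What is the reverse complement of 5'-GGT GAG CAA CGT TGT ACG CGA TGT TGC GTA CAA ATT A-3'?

5′-TAATTTGTACGCAACATCGCGTACAACGTTGCTCACC-3′

Reading the sequence 3'→5' and pairing each base (A↔T, G↔C) gives the reverse complement directly.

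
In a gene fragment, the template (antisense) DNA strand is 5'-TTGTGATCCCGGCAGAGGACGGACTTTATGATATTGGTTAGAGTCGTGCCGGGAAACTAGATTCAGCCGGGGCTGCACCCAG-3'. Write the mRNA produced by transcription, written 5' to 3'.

5'-CUGGGUGCAGCCCCGGCUGAAUCUAGUUUCCCGGCACGACUCUAACCAAUAUCAUAAAGUCCGUCCUCUGCCGGGAUCACAA-3'

RNA polymerase reads the template 3'→5' and synthesizes mRNA 5'→3' by base-pairing (A→U, T→A, G↔C). The complement of the template is AACACTAGGGCCGTCTCCTGCCTGAAATACTATAACCAATCTCAGCACGGCCCTTTGATCTAAGTCGGCCCCGACGTGGGTC; antiparallel, so 5'→3' the coding strand is CTGGGTGCAGCCCCGGCTGAATCTAGTTTCCCGGCACGACTCTAACCAATATCATAAAGTCCGTCCTCTGCCGGGATCACAA. Replace T with U for the mRNA.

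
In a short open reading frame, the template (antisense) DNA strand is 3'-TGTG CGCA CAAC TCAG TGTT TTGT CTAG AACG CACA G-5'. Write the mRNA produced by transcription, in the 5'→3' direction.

Reading the template 3'→5' as shown, RNA polymerase pairs each base (A→U, T→A, G↔C) to build mRNA 5'→3' directly.

5'-ACACGCGUGUUGAGUCACAAAACAGAUCUUGCGUGUC-3'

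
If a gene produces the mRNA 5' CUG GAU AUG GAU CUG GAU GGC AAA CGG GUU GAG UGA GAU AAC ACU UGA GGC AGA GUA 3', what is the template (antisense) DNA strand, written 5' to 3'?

5'-TACTCTGCCTCAAGTGTTATCTCACTCAACCCGTTTGCCATCCAGATCCATATCCAG-3'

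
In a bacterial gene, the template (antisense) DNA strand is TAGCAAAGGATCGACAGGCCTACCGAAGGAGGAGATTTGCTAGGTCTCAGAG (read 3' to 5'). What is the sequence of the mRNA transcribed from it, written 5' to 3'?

5'-AUCGUUUCCUAGCUGUCCGGAUGGCUUCCUCCUCUAAACGAUCCAGAGUCUC-3'

Reading the template 3'→5' as shown, RNA polymerase pairs each base (A→U, T→A, G↔C) to build mRNA 5'→3' directly.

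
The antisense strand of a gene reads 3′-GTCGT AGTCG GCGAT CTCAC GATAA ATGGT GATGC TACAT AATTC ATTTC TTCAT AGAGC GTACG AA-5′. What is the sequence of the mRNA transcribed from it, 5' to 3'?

Reading the template 3'→5' as shown, RNA polymerase pairs each base (A→U, T→A, G↔C) to build mRNA 5'→3' directly.

5′-CAGCAUCAGCCGCUAGAGUGCUAUUUACCACUACGAUGUAUUAAGUAAAGAAGUAUCUCGCAUGCUU-3′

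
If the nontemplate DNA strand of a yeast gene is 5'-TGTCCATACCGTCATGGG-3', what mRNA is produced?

The mRNA is synthesized from the template strand, so it matches the coding strand with T replaced by U.

5'-UGUCCAUACCGUCAUGGG-3'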